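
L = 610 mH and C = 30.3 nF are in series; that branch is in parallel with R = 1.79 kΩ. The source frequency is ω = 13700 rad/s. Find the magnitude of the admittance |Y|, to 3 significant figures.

583 μS

X_L = ωL = 8360 Ω
X_C = 1/(ωC) = 2410 Ω
Branch 1: Z₁ = R = 1790 Ω
Branch 2 (series LC): Z₂ = j(X_L − X_C) = j5950 Ω
Parallel: Z = Z₁Z₂/(Z₁+Z₂), |Z| = 1710 Ω, ∠Z = 16.7°
|Y| = 1/|Z| = 583 μS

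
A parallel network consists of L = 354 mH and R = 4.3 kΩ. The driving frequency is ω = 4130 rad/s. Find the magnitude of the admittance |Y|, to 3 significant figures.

722 μS

X_L = ωL = 1460 Ω
Parallel: admittances add. Y = 1/R + 1/(jωL)
Y = (0.000233 − j0.000684) S
|Y| = 0.000722 S → |Z| = 1/|Y| = 1380 Ω, ∠Z = −∠Y = 71.2°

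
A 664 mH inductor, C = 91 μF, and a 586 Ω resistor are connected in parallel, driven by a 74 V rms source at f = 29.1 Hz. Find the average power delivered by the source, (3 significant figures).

9.34 W

ω = 2πf = 182.8 rad/s
X_L = ωL = 121 Ω
X_C = 1/(ωC) = 60.1 Ω
Parallel: admittances add. Y = 1/R + 1/(jωL) + jωC
Y = (0.00171 + j0.00840) S
|Y| = 0.00857 S → |Z| = 1/|Y| = 117 Ω, ∠Z = −∠Y = -78.5°
I = V/|Z| = 634 mA
P = VI cos φ = 74 × 0.634 × cos(-78.5°) = 9.34 W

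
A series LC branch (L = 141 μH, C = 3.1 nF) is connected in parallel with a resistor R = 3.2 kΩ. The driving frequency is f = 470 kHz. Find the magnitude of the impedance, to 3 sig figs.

306 Ω

ω = 2πf = 2.953e+06 rad/s
X_L = ωL = 416 Ω
X_C = 1/(ωC) = 109 Ω
Branch 1: Z₁ = R = 3200 Ω
Branch 2 (series LC): Z₂ = j(X_L − X_C) = j307 Ω
Parallel: Z = Z₁Z₂/(Z₁+Z₂), |Z| = 306 Ω, ∠Z = 84.5°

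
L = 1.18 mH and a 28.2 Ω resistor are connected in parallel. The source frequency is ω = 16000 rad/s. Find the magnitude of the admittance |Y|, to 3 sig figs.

X_L = ωL = 18.9 Ω
Parallel: admittances add. Y = 1/R + 1/(jωL)
Y = (0.0355 − j0.0530) S
|Y| = 0.0637 S → |Z| = 1/|Y| = 15.7 Ω, ∠Z = −∠Y = 56.2°

63.7 mS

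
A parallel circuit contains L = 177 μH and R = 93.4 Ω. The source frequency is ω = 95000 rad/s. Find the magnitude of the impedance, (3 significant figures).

16.5 Ω

X_L = ωL = 16.8 Ω
Parallel: admittances add. Y = 1/R + 1/(jωL)
Y = (0.0107 − j0.0595) S
|Y| = 0.0604 S → |Z| = 1/|Y| = 16.5 Ω, ∠Z = −∠Y = 79.8°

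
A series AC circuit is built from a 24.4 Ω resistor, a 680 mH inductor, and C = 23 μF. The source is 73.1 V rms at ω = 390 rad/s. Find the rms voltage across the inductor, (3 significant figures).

125 V

X_L = ωL = 265 Ω
X_C = 1/(ωC) = 111 Ω
Net reactance X = X_L − X_C = 154 Ω
Z = 24.4 + j154 Ω
|Z| = √(24.4² + 154²) = 156 Ω
I = V/|Z| = 470 mA
V_L = I·|Z_L| = 0.470 × 265 = 125 V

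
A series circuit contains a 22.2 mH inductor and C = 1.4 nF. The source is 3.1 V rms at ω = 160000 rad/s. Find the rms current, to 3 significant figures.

3.40 mA

X_L = ωL = 3550 Ω
X_C = 1/(ωC) = 4460 Ω
Net reactance X = X_L − X_C = -912 Ω
Z = − j912 Ω
|Z| = √(0² + 912²) = 912 Ω
I = V/|Z| = 3.1/912 = 3.40 mA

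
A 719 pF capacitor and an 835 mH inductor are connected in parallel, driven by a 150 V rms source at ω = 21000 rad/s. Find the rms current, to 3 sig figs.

6.29 mA

X_L = ωL = 17500 Ω
X_C = 1/(ωC) = 66200 Ω
Parallel: admittances add. Y = 1/(jωL) + jωC
Y = (0 − j4.19e-05) S
|Y| = 4.19e-05 S → |Z| = 1/|Y| = 23800 Ω, ∠Z = −∠Y = 90.0°
I = V/|Z| = 150/23800 = 6.29 mA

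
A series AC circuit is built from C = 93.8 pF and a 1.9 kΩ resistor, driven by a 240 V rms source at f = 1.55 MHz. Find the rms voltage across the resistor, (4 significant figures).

208.0 V

ω = 2πf = 9.739e+06 rad/s
X_C = 1/(ωC) = 1095 Ω
Z = 1900 − j1095 Ω
|Z| = √(1900² + 1095²) = 2193 Ω
I = V/|Z| = 109.4 mA
V_R = I·|Z_R| = 0.1094 × 1900 = 208.0 V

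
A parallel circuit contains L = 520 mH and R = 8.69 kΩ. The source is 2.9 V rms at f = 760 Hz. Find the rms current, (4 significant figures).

ω = 2πf = 4775 rad/s
X_L = ωL = 2483 Ω
Parallel: admittances add. Y = 1/R + 1/(jωL)
Y = (0.0001151 − j0.0004027) S
|Y| = 0.0004188 S → |Z| = 1/|Y| = 2388 Ω, ∠Z = −∠Y = 74.05°
I = V/|Z| = 2.9/2388 = 1.215 mA

1.215 mA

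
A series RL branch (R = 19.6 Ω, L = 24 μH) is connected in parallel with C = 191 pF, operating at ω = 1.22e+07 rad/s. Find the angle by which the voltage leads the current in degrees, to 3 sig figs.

X_L = ωL = 293 Ω
X_C = 1/(ωC) = 429 Ω
Branch 1 (R+jX_L): Z₁ = 19.6 + j293 Ω, |Z₁| = 293 Ω
Branch 2 (−jX_C): Z₂ = −j429 Ω
Parallel: Z = Z₁Z₂/(Z₁+Z₂), |Z| = 914 Ω, ∠Z = 78.0°

78.0°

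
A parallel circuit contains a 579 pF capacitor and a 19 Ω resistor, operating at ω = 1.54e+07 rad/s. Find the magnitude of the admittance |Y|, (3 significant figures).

X_C = 1/(ωC) = 112 Ω
Parallel: admittances add. Y = 1/R + jωC
Y = (0.0526 + j0.00892) S
|Y| = 0.0534 S → |Z| = 1/|Y| = 18.7 Ω, ∠Z = −∠Y = -9.62°

53.4 mS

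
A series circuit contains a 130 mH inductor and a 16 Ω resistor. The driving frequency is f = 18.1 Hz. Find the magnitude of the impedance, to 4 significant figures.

21.78 Ω

ω = 2πf = 113.7 rad/s
X_L = ωL = 14.78 Ω
Z = 16.00 + j14.78 Ω
|Z| = √(16.00² + 14.78²) = 21.78 Ω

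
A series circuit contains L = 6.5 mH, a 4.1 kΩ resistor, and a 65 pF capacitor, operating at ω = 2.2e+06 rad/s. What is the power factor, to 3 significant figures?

0.489

X_L = ωL = 14300 Ω
X_C = 1/(ωC) = 6990 Ω
Net reactance X = X_L − X_C = 7310 Ω
Z = 4100 + j7310 Ω
|Z| = √(4100² + 7310²) = 8380 Ω
∠Z = arctan(7310/4100) = 60.7°
cos φ = cos(60.7°) = 0.489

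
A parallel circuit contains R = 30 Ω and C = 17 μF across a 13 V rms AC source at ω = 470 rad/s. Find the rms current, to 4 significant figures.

X_C = 1/(ωC) = 125.2 Ω
Parallel: admittances add. Y = 1/R + jωC
Y = (0.03333 + j0.007990) S
|Y| = 0.03428 S → |Z| = 1/|Y| = 29.17 Ω, ∠Z = −∠Y = -13.48°
I = V/|Z| = 13/29.17 = 445.6 mA

445.6 mA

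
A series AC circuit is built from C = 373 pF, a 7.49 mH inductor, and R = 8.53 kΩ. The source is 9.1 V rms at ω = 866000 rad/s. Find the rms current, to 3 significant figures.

991 μA

X_L = ωL = 6490 Ω
X_C = 1/(ωC) = 3100 Ω
Net reactance X = X_L − X_C = 3390 Ω
Z = 8530 + j3390 Ω
|Z| = √(8530² + 3390²) = 9180 Ω
I = V/|Z| = 9.1/9180 = 991 μA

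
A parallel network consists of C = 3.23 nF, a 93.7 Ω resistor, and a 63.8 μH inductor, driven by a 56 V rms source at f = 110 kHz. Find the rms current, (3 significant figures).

1.29 A

ω = 2πf = 691200 rad/s
X_L = ωL = 44.1 Ω
X_C = 1/(ωC) = 448 Ω
Parallel: admittances add. Y = 1/R + 1/(jωL) + jωC
Y = (0.0107 − j0.0204) S
|Y| = 0.0231 S → |Z| = 1/|Y| = 43.4 Ω, ∠Z = −∠Y = 62.4°
I = V/|Z| = 56/43.4 = 1.29 A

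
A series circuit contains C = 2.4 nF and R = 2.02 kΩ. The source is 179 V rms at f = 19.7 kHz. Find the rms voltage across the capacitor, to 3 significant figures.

153 V

ω = 2πf = 123800 rad/s
X_C = 1/(ωC) = 3370 Ω
Z = 2020 − j3370 Ω
|Z| = √(2020² + 3370²) = 3930 Ω
I = V/|Z| = 45.6 mA
V_C = I·|Z_C| = 0.0456 × 3370 = 153 V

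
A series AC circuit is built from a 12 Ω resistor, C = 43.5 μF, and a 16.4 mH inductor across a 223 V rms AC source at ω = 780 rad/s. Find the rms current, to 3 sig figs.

X_L = ωL = 12.8 Ω
X_C = 1/(ωC) = 29.5 Ω
Net reactance X = X_L − X_C = -16.7 Ω
Z = 12.0 − j16.7 Ω
|Z| = √(12.0² + 16.7²) = 20.5 Ω
I = V/|Z| = 223/20.5 = 10.9 A

10.9 A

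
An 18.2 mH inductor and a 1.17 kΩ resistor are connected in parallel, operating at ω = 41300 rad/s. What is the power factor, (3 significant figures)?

0.541

X_L = ωL = 752 Ω
Parallel: admittances add. Y = 1/R + 1/(jωL)
Y = (0.000855 − j0.00133) S
|Y| = 0.00158 S → |Z| = 1/|Y| = 632 Ω, ∠Z = −∠Y = 57.3°
cos φ = cos(57.3°) = 0.541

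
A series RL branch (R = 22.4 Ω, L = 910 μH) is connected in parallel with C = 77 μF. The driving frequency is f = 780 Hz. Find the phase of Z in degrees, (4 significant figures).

-83.36°

ω = 2πf = 4901 rad/s
X_L = ωL = 4.460 Ω
X_C = 1/(ωC) = 2.650 Ω
Branch 1 (R+jX_L): Z₁ = 22.40 + j4.460 Ω, |Z₁| = 22.84 Ω
Branch 2 (−jX_C): Z₂ = −j2.650 Ω
Parallel: Z = Z₁Z₂/(Z₁+Z₂), |Z| = 2.693 Ω, ∠Z = -83.36°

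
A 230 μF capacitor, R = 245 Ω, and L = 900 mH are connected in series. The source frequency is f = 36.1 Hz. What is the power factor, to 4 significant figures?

0.7981

ω = 2πf = 226.8 rad/s
X_L = ωL = 204.1 Ω
X_C = 1/(ωC) = 19.17 Ω
Net reactance X = X_L − X_C = 185.0 Ω
Z = 245.0 + j185.0 Ω
|Z| = √(245.0² + 185.0²) = 307.0 Ω
∠Z = arctan(185.0/245.0) = 37.05°
cos φ = cos(37.05°) = 0.7981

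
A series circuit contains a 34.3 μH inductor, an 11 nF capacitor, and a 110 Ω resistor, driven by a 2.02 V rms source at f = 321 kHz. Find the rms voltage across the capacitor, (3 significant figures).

0.809 V

ω = 2πf = 2.017e+06 rad/s
X_L = ωL = 69.2 Ω
X_C = 1/(ωC) = 45.1 Ω
Net reactance X = X_L − X_C = 24.1 Ω
Z = 110 + j24.1 Ω
|Z| = √(110² + 24.1²) = 113 Ω
I = V/|Z| = 17.9 mA
V_C = I·|Z_C| = 0.0179 × 45.1 = 0.809 V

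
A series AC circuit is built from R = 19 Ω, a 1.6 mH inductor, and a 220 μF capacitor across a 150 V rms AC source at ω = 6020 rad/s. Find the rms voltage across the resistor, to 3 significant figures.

136 V

X_L = ωL = 9.63 Ω
X_C = 1/(ωC) = 0.755 Ω
Net reactance X = X_L − X_C = 8.88 Ω
Z = 19.0 + j8.88 Ω
|Z| = √(19.0² + 8.88²) = 21.0 Ω
I = V/|Z| = 7.15 A
V_R = I·|Z_R| = 7.15 × 19.0 = 136 V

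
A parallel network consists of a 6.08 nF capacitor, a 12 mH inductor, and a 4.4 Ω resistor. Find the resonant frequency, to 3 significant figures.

ω₀ = 1/√(LC) = 1/√(0.012 × 6.08e-09) = 117100 rad/s
f₀ = ω₀/(2π) = 18.6 kHz

18.6 kHz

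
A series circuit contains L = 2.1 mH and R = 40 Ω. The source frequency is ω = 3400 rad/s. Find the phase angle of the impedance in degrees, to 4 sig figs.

10.12°

X_L = ωL = 7.140 Ω
Z = 40.00 + j7.140 Ω
|Z| = √(40.00² + 7.140²) = 40.63 Ω
∠Z = arctan(7.140/40.00) = 10.12°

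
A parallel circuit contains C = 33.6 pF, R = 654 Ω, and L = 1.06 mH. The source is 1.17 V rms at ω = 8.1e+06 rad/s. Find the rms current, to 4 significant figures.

1.798 mA

X_L = ωL = 8586 Ω
X_C = 1/(ωC) = 3674 Ω
Parallel: admittances add. Y = 1/R + 1/(jωL) + jωC
Y = (0.001529 + j0.0001557) S
|Y| = 0.001537 S → |Z| = 1/|Y| = 650.6 Ω, ∠Z = −∠Y = -5.814°
I = V/|Z| = 1.17/650.6 = 1.798 mA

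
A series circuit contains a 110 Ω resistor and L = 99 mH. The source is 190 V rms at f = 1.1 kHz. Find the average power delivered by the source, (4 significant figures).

ω = 2πf = 6912 rad/s
X_L = ωL = 684.2 Ω
Z = 110.0 + j684.2 Ω
|Z| = √(110.0² + 684.2²) = 693.0 Ω
∠Z = arctan(684.2/110.0) = 80.87°
I = V/|Z| = 274.2 mA
P = VI cos φ = 190 × 0.2742 × cos(80.87°) = 8.268 W

8.268 W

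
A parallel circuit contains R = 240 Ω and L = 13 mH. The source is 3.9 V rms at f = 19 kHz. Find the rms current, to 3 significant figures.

ω = 2πf = 119400 rad/s
X_L = ωL = 1550 Ω
Parallel: admittances add. Y = 1/R + 1/(jωL)
Y = (0.00417 − j0.000644) S
|Y| = 0.00422 S → |Z| = 1/|Y| = 237 Ω, ∠Z = −∠Y = 8.79°
I = V/|Z| = 3.9/237 = 16.4 mA

16.4 mA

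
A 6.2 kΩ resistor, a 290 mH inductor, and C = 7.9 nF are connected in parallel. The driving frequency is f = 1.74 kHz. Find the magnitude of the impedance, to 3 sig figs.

ω = 2πf = 10930 rad/s
X_L = ωL = 3170 Ω
X_C = 1/(ωC) = 11600 Ω
Parallel: admittances add. Y = 1/R + 1/(jωL) + jωC
Y = (0.000161 − j0.000229) S
|Y| = 0.000280 S → |Z| = 1/|Y| = 3570 Ω, ∠Z = −∠Y = 54.8°

3570 Ω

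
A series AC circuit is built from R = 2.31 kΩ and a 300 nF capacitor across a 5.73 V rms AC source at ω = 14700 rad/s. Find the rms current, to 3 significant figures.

X_C = 1/(ωC) = 227 Ω
Z = 2310 − j227 Ω
|Z| = √(2310² + 227²) = 2320 Ω
I = V/|Z| = 5.73/2320 = 2.47 mA

2.47 mA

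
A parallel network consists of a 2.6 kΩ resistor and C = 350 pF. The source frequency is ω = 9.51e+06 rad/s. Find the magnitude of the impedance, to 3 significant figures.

298 Ω

X_C = 1/(ωC) = 300 Ω
Parallel: admittances add. Y = 1/R + jωC
Y = (0.000385 + j0.00333) S
|Y| = 0.00335 S → |Z| = 1/|Y| = 298 Ω, ∠Z = −∠Y = -83.4°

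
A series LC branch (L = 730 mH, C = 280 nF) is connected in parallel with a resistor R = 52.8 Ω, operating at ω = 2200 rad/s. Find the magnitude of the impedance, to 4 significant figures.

16.51 Ω

X_L = ωL = 1606 Ω
X_C = 1/(ωC) = 1623 Ω
Branch 1: Z₁ = R = 52.80 Ω
Branch 2 (series LC): Z₂ = j(X_L − X_C) = −j17.38 Ω
Parallel: Z = Z₁Z₂/(Z₁+Z₂), |Z| = 16.51 Ω, ∠Z = -71.78°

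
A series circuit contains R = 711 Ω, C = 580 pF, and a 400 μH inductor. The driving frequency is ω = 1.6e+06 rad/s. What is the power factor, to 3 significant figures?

X_L = ωL = 640 Ω
X_C = 1/(ωC) = 1080 Ω
Net reactance X = X_L − X_C = -438 Ω
Z = 711 − j438 Ω
|Z| = √(711² + 438²) = 835 Ω
∠Z = arctan(-438/711) = -31.6°
cos φ = cos(-31.6°) = 0.852

0.852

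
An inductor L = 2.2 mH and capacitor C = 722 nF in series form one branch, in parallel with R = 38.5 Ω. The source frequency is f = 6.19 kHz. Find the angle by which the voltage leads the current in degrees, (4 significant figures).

ω = 2πf = 38890 rad/s
X_L = ωL = 85.56 Ω
X_C = 1/(ωC) = 35.61 Ω
Branch 1: Z₁ = R = 38.50 Ω
Branch 2 (series LC): Z₂ = j(X_L − X_C) = j49.95 Ω
Parallel: Z = Z₁Z₂/(Z₁+Z₂), |Z| = 30.49 Ω, ∠Z = 37.62°

37.62°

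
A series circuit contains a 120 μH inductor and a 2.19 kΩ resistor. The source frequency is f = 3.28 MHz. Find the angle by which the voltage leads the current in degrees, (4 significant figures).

48.47°

ω = 2πf = 2.061e+07 rad/s
X_L = ωL = 2473 Ω
Z = 2190 + j2473 Ω
|Z| = √(2190² + 2473²) = 3303 Ω
∠Z = arctan(2473/2190) = 48.47°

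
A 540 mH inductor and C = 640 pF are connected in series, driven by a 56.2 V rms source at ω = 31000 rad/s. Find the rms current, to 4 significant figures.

X_L = ωL = 16740 Ω
X_C = 1/(ωC) = 50400 Ω
Net reactance X = X_L − X_C = -33660 Ω
Z = − j33660 Ω
|Z| = √(0² + 33660²) = 33660 Ω
I = V/|Z| = 56.2/33660 = 1.669 mA

1.669 mA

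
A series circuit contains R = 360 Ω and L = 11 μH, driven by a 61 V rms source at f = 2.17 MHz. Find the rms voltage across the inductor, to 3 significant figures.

23.5 V

ω = 2πf = 1.363e+07 rad/s
X_L = ωL = 150 Ω
Z = 360 + j150 Ω
|Z| = √(360² + 150²) = 390 Ω
I = V/|Z| = 156 mA
V_L = I·|Z_L| = 0.156 × 150 = 23.5 V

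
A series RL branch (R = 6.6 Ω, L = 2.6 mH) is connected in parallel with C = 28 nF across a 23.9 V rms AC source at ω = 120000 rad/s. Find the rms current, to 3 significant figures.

4.07 mA

X_L = ωL = 312 Ω
X_C = 1/(ωC) = 298 Ω
Branch 1 (R+jX_L): Z₁ = 6.60 + j312 Ω, |Z₁| = 312 Ω
Branch 2 (−jX_C): Z₂ = −j298 Ω
Parallel: Z = Z₁Z₂/(Z₁+Z₂), |Z| = 5870 Ω, ∠Z = -66.6°
I = V/|Z| = 23.9/5870 = 4.07 mA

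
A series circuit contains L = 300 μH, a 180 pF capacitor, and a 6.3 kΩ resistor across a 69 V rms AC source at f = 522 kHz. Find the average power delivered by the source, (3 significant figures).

ω = 2πf = 3.28e+06 rad/s
X_L = ωL = 984 Ω
X_C = 1/(ωC) = 1690 Ω
Net reactance X = X_L − X_C = -710 Ω
Z = 6300 − j710 Ω
|Z| = √(6300² + 710²) = 6340 Ω
∠Z = arctan(-710/6300) = -6.43°
I = V/|Z| = 10.9 mA
P = VI cos φ = 69 × 0.0109 × cos(-6.43°) = 746 mW

746 mW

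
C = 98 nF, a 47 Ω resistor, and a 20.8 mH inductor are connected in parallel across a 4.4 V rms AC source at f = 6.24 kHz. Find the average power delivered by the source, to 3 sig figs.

412 mW

ω = 2πf = 39210 rad/s
X_L = ωL = 816 Ω
X_C = 1/(ωC) = 260 Ω
Parallel: admittances add. Y = 1/R + 1/(jωL) + jωC
Y = (0.0213 + j0.00262) S
|Y| = 0.0214 S → |Z| = 1/|Y| = 46.6 Ω, ∠Z = −∠Y = -7.01°
I = V/|Z| = 94.3 mA
P = VI cos φ = 4.4 × 0.0943 × cos(-7.01°) = 412 mW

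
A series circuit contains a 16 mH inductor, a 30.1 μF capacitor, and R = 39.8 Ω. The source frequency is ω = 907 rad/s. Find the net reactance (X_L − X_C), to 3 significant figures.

-22.1 Ω

X_L = ωL = 14.5 Ω
X_C = 1/(ωC) = 36.6 Ω
X = 14.5 − 36.6 = -22.1 Ω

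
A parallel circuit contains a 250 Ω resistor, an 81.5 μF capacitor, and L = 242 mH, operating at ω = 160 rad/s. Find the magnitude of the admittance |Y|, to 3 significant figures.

13.4 mS

X_L = ωL = 38.7 Ω
X_C = 1/(ωC) = 76.7 Ω
Parallel: admittances add. Y = 1/R + 1/(jωL) + jωC
Y = (0.00400 − j0.0128) S
|Y| = 0.0134 S → |Z| = 1/|Y| = 74.6 Ω, ∠Z = −∠Y = 72.6°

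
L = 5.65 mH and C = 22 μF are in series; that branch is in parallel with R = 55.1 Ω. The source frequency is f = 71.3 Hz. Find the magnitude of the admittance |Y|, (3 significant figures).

20.8 mS

ω = 2πf = 448.0 rad/s
X_L = ωL = 2.53 Ω
X_C = 1/(ωC) = 101 Ω
Branch 1: Z₁ = R = 55.1 Ω
Branch 2 (series LC): Z₂ = j(X_L − X_C) = −j98.9 Ω
Parallel: Z = Z₁Z₂/(Z₁+Z₂), |Z| = 48.1 Ω, ∠Z = -29.1°
|Y| = 1/|Z| = 20.8 mS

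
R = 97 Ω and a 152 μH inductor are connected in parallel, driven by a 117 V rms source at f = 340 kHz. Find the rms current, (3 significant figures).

1.26 A

ω = 2πf = 2.136e+06 rad/s
X_L = ωL = 325 Ω
Parallel: admittances add. Y = 1/R + 1/(jωL)
Y = (0.0103 − j0.00308) S
|Y| = 0.0108 S → |Z| = 1/|Y| = 92.9 Ω, ∠Z = −∠Y = 16.6°
I = V/|Z| = 117/92.9 = 1.26 A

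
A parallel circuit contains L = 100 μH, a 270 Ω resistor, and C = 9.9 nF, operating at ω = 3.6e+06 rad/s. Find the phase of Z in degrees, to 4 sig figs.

X_L = ωL = 360.0 Ω
X_C = 1/(ωC) = 28.06 Ω
Parallel: admittances add. Y = 1/R + 1/(jωL) + jωC
Y = (0.003704 + j0.03286) S
|Y| = 0.03307 S → |Z| = 1/|Y| = 30.24 Ω, ∠Z = −∠Y = -83.57°

-83.57°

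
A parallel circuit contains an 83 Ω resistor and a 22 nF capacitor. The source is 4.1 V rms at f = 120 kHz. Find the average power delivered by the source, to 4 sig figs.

202.5 mW

ω = 2πf = 754000 rad/s
X_C = 1/(ωC) = 60.29 Ω
Parallel: admittances add. Y = 1/R + jωC
Y = (0.01205 + j0.01659) S
|Y| = 0.02050 S → |Z| = 1/|Y| = 48.78 Ω, ∠Z = −∠Y = -54.01°
I = V/|Z| = 84.06 mA
P = VI cos φ = 4.1 × 0.08406 × cos(-54.01°) = 202.5 mW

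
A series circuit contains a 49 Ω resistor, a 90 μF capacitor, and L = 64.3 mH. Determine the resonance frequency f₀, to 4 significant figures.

ω₀ = 1/√(LC) = 1/√(0.0643 × 9e-05) = 415.7 rad/s
f₀ = ω₀/(2π) = 66.16 Hz

66.16 Hz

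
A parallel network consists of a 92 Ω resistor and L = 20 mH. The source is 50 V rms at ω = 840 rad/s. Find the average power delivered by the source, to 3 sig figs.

X_L = ωL = 16.8 Ω
Parallel: admittances add. Y = 1/R + 1/(jωL)
Y = (0.0109 − j0.0595) S
|Y| = 0.0605 S → |Z| = 1/|Y| = 16.5 Ω, ∠Z = −∠Y = 79.7°
I = V/|Z| = 3.03 A
P = VI cos φ = 50 × 3.03 × cos(79.7°) = 27.2 W

27.2 W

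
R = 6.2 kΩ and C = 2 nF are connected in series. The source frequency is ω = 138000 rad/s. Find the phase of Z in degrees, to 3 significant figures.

-30.3°

X_C = 1/(ωC) = 3620 Ω
Z = 6200 − j3620 Ω
|Z| = √(6200² + 3620²) = 7180 Ω
∠Z = arctan(-3620/6200) = -30.3°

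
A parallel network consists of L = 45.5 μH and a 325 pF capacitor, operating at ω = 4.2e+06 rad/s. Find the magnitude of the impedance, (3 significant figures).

259 Ω

X_L = ωL = 191 Ω
X_C = 1/(ωC) = 733 Ω
Parallel: admittances add. Y = 1/(jωL) + jωC
Y = (0 − j0.00387) S
|Y| = 0.00387 S → |Z| = 1/|Y| = 259 Ω, ∠Z = −∠Y = 90.0°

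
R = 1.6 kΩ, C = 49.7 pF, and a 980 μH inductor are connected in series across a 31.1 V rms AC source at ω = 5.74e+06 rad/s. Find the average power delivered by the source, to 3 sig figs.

X_L = ωL = 5630 Ω
X_C = 1/(ωC) = 3510 Ω
Net reactance X = X_L − X_C = 2120 Ω
Z = 1600 + j2120 Ω
|Z| = √(1600² + 2120²) = 2660 Ω
∠Z = arctan(2120/1600) = 53.0°
I = V/|Z| = 11.7 mA
P = VI cos φ = 31.1 × 0.0117 × cos(53.0°) = 219 mW

219 mW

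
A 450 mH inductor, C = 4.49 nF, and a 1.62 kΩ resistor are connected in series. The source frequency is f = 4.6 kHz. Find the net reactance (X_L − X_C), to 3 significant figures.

ω = 2πf = 28900 rad/s
X_L = ωL = 13000 Ω
X_C = 1/(ωC) = 7710 Ω
X = 13000 − 7710 = 5300 Ω

5300 Ω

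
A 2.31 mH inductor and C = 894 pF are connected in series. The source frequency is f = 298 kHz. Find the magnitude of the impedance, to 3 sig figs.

3730 Ω

ω = 2πf = 1.872e+06 rad/s
X_L = ωL = 4330 Ω
X_C = 1/(ωC) = 597 Ω
Net reactance X = X_L − X_C = 3730 Ω
Z = j3730 Ω
|Z| = √(0² + 3730²) = 3730 Ω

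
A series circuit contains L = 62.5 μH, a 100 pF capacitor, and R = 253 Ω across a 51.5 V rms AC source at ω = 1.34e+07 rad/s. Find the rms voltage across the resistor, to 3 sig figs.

X_L = ωL = 838 Ω
X_C = 1/(ωC) = 746 Ω
Net reactance X = X_L − X_C = 91.2 Ω
Z = 253 + j91.2 Ω
|Z| = √(253² + 91.2²) = 269 Ω
I = V/|Z| = 191 mA
V_R = I·|Z_R| = 0.191 × 253 = 48.4 V

48.4 V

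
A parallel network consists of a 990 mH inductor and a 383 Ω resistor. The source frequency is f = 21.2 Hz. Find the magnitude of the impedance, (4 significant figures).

ω = 2πf = 133.2 rad/s
X_L = ωL = 131.9 Ω
Parallel: admittances add. Y = 1/R + 1/(jωL)
Y = (0.002611 − j0.007583) S
|Y| = 0.008020 S → |Z| = 1/|Y| = 124.7 Ω, ∠Z = −∠Y = 71.00°

124.7 Ω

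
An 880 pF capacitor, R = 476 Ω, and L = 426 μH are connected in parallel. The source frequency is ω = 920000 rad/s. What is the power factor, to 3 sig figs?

0.770

X_L = ωL = 392 Ω
X_C = 1/(ωC) = 1240 Ω
Parallel: admittances add. Y = 1/R + 1/(jωL) + jωC
Y = (0.00210 − j0.00174) S
|Y| = 0.00273 S → |Z| = 1/|Y| = 366 Ω, ∠Z = −∠Y = 39.7°
cos φ = cos(39.7°) = 0.770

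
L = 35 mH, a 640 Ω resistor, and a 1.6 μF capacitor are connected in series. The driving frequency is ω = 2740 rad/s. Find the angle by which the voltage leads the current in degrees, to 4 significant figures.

-11.67°

X_L = ωL = 95.90 Ω
X_C = 1/(ωC) = 228.1 Ω
Net reactance X = X_L − X_C = -132.2 Ω
Z = 640.0 − j132.2 Ω
|Z| = √(640.0² + 132.2²) = 653.5 Ω
∠Z = arctan(-132.2/640.0) = -11.67°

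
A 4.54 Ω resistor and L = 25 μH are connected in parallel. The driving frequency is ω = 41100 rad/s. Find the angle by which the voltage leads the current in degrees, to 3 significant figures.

77.2°

X_L = ωL = 1.03 Ω
Parallel: admittances add. Y = 1/R + 1/(jωL)
Y = (0.220 − j0.973) S
|Y| = 0.998 S → |Z| = 1/|Y| = 1.00 Ω, ∠Z = −∠Y = 77.2°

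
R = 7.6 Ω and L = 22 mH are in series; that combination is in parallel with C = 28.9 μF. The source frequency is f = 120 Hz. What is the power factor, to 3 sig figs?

ω = 2πf = 754.0 rad/s
X_L = ωL = 16.6 Ω
X_C = 1/(ωC) = 45.9 Ω
Branch 1 (R+jX_L): Z₁ = 7.60 + j16.6 Ω, |Z₁| = 18.2 Ω
Branch 2 (−jX_C): Z₂ = −j45.9 Ω
Parallel: Z = Z₁Z₂/(Z₁+Z₂), |Z| = 27.7 Ω, ∠Z = 50.8°
cos φ = cos(50.8°) = 0.631

0.631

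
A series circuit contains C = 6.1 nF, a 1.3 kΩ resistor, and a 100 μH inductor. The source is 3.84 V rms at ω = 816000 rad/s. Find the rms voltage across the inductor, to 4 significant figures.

X_L = ωL = 81.60 Ω
X_C = 1/(ωC) = 200.9 Ω
Net reactance X = X_L − X_C = -119.3 Ω
Z = 1300 − j119.3 Ω
|Z| = √(1300² + 119.3²) = 1305 Ω
I = V/|Z| = 2.941 mA
V_L = I·|Z_L| = 0.002941 × 81.60 = 0.2400 V

0.2400 V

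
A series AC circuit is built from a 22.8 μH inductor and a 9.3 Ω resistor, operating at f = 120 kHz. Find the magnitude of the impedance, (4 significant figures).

ω = 2πf = 754000 rad/s
X_L = ωL = 17.19 Ω
Z = 9.300 + j17.19 Ω
|Z| = √(9.300² + 17.19²) = 19.55 Ω

19.55 Ω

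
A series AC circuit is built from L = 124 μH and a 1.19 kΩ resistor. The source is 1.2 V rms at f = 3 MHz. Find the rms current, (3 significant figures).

458 μA

ω = 2πf = 1.885e+07 rad/s
X_L = ωL = 2340 Ω
Z = 1190 + j2340 Ω
|Z| = √(1190² + 2340²) = 2620 Ω
I = V/|Z| = 1.2/2620 = 458 μA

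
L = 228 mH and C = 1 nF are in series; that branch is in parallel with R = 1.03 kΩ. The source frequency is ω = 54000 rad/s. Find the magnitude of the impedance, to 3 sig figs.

1020 Ω

X_L = ωL = 12300 Ω
X_C = 1/(ωC) = 18500 Ω
Branch 1: Z₁ = R = 1030 Ω
Branch 2 (series LC): Z₂ = j(X_L − X_C) = −j6210 Ω
Parallel: Z = Z₁Z₂/(Z₁+Z₂), |Z| = 1020 Ω, ∠Z = -9.42°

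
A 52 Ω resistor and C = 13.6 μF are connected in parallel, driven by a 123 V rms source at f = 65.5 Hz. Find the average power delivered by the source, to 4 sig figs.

290.9 W

ω = 2πf = 411.5 rad/s
X_C = 1/(ωC) = 178.7 Ω
Parallel: admittances add. Y = 1/R + jωC
Y = (0.01923 + j0.005597) S
|Y| = 0.02003 S → |Z| = 1/|Y| = 49.93 Ω, ∠Z = −∠Y = -16.23°
I = V/|Z| = 2.464 A
P = VI cos φ = 123 × 2.464 × cos(-16.23°) = 290.9 W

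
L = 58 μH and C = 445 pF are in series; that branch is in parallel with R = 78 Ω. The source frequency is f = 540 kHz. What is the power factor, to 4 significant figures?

0.9863

ω = 2πf = 3.393e+06 rad/s
X_L = ωL = 196.8 Ω
X_C = 1/(ωC) = 662.3 Ω
Branch 1: Z₁ = R = 78.00 Ω
Branch 2 (series LC): Z₂ = j(X_L − X_C) = −j465.5 Ω
Parallel: Z = Z₁Z₂/(Z₁+Z₂), |Z| = 76.93 Ω, ∠Z = -9.512°
cos φ = cos(-9.512°) = 0.9863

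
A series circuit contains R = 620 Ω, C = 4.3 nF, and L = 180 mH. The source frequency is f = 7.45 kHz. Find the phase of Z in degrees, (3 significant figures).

79.8°

ω = 2πf = 46810 rad/s
X_L = ωL = 8430 Ω
X_C = 1/(ωC) = 4970 Ω
Net reactance X = X_L − X_C = 3460 Ω
Z = 620 + j3460 Ω
|Z| = √(620² + 3460²) = 3510 Ω
∠Z = arctan(3460/620) = 79.8°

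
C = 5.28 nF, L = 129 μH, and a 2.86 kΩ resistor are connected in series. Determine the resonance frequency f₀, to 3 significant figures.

193 kHz

ω₀ = 1/√(LC) = 1/√(0.000129 × 5.28e-09) = 1.212e+06 rad/s
f₀ = ω₀/(2π) = 193 kHz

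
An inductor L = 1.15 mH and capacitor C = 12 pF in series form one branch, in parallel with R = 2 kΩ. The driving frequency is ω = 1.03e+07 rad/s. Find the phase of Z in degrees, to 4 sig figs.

28.04°

X_L = ωL = 11840 Ω
X_C = 1/(ωC) = 8091 Ω
Branch 1: Z₁ = R = 2000 Ω
Branch 2 (series LC): Z₂ = j(X_L − X_C) = j3754 Ω
Parallel: Z = Z₁Z₂/(Z₁+Z₂), |Z| = 1765 Ω, ∠Z = 28.04°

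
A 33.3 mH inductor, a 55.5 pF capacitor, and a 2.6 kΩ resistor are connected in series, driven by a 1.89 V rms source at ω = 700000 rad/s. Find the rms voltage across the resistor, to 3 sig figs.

1.38 V

X_L = ωL = 23300 Ω
X_C = 1/(ωC) = 25700 Ω
Net reactance X = X_L − X_C = -2430 Ω
Z = 2600 − j2430 Ω
|Z| = √(2600² + 2430²) = 3560 Ω
I = V/|Z| = 531 μA
V_R = I·|Z_R| = 0.000531 × 2600 = 1.38 V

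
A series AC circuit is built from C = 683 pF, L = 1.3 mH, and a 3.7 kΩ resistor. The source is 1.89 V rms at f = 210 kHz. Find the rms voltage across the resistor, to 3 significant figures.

ω = 2πf = 1.319e+06 rad/s
X_L = ωL = 1720 Ω
X_C = 1/(ωC) = 1110 Ω
Net reactance X = X_L − X_C = 606 Ω
Z = 3700 + j606 Ω
|Z| = √(3700² + 606²) = 3750 Ω
I = V/|Z| = 504 μA
V_R = I·|Z_R| = 0.000504 × 3700 = 1.87 V

1.87 V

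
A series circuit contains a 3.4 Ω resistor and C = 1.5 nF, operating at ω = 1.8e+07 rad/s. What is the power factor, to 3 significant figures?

0.0914

X_C = 1/(ωC) = 37.0 Ω
Z = 3.40 − j37.0 Ω
|Z| = √(3.40² + 37.0²) = 37.2 Ω
∠Z = arctan(-37.0/3.40) = -84.8°
cos φ = cos(-84.8°) = 0.0914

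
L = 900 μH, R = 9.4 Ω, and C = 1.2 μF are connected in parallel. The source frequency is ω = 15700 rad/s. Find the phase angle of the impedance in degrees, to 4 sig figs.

X_L = ωL = 14.13 Ω
X_C = 1/(ωC) = 53.08 Ω
Parallel: admittances add. Y = 1/R + 1/(jωL) + jωC
Y = (0.1064 − j0.05193) S
|Y| = 0.1184 S → |Z| = 1/|Y| = 8.447 Ω, ∠Z = −∠Y = 26.02°

26.02°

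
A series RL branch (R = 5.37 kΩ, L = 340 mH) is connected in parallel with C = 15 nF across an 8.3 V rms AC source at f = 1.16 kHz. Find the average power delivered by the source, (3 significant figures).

ω = 2πf = 7288 rad/s
X_L = ωL = 2480 Ω
X_C = 1/(ωC) = 9150 Ω
Branch 1 (R+jX_L): Z₁ = 5370 + j2480 Ω, |Z₁| = 5910 Ω
Branch 2 (−jX_C): Z₂ = −j9150 Ω
Parallel: Z = Z₁Z₂/(Z₁+Z₂), |Z| = 6320 Ω, ∠Z = -14.1°
I = V/|Z| = 1.31 mA
P = VI cos φ = 8.3 × 0.00131 × cos(-14.1°) = 10.6 mW

10.6 mW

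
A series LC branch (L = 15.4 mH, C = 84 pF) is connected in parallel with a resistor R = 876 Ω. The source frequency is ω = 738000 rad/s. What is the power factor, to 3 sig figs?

X_L = ωL = 11400 Ω
X_C = 1/(ωC) = 16100 Ω
Branch 1: Z₁ = R = 876 Ω
Branch 2 (series LC): Z₂ = j(X_L − X_C) = −j4770 Ω
Parallel: Z = Z₁Z₂/(Z₁+Z₂), |Z| = 862 Ω, ∠Z = -10.4°
cos φ = cos(-10.4°) = 0.984

0.984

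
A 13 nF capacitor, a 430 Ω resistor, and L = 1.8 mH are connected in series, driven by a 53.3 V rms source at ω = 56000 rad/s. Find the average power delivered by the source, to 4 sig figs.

676.8 mW

X_L = ωL = 100.8 Ω
X_C = 1/(ωC) = 1374 Ω
Net reactance X = X_L − X_C = -1273 Ω
Z = 430.0 − j1273 Ω
|Z| = √(430.0² + 1273²) = 1343 Ω
∠Z = arctan(-1273/430.0) = -71.33°
I = V/|Z| = 39.67 mA
P = VI cos φ = 53.3 × 0.03967 × cos(-71.33°) = 676.8 mW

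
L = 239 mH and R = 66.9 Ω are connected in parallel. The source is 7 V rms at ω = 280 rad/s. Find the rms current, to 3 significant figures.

148 mA

X_L = ωL = 66.9 Ω
Parallel: admittances add. Y = 1/R + 1/(jωL)
Y = (0.0149 − j0.0149) S
|Y| = 0.0211 S → |Z| = 1/|Y| = 47.3 Ω, ∠Z = −∠Y = 45.0°
I = V/|Z| = 7/47.3 = 148 mA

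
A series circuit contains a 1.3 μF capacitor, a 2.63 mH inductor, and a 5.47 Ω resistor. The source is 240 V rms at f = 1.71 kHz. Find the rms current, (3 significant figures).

5.49 A

ω = 2πf = 10740 rad/s
X_L = ωL = 28.3 Ω
X_C = 1/(ωC) = 71.6 Ω
Net reactance X = X_L − X_C = -43.3 Ω
Z = 5.47 − j43.3 Ω
|Z| = √(5.47² + 43.3²) = 43.7 Ω
I = V/|Z| = 240/43.7 = 5.49 A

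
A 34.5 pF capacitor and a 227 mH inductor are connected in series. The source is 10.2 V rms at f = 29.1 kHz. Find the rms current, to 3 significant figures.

ω = 2πf = 182800 rad/s
X_L = ωL = 41500 Ω
X_C = 1/(ωC) = 159000 Ω
Net reactance X = X_L − X_C = -117000 Ω
Z = − j117000 Ω
|Z| = √(0² + 117000²) = 117000 Ω
I = V/|Z| = 10.2/117000 = 87.2 μA

87.2 μA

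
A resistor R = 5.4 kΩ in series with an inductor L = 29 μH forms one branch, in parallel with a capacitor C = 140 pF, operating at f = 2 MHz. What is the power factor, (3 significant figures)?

ω = 2πf = 1.257e+07 rad/s
X_L = ωL = 364 Ω
X_C = 1/(ωC) = 568 Ω
Branch 1 (R+jX_L): Z₁ = 5400 + j364 Ω, |Z₁| = 5410 Ω
Branch 2 (−jX_C): Z₂ = −j568 Ω
Parallel: Z = Z₁Z₂/(Z₁+Z₂), |Z| = 569 Ω, ∠Z = -84.0°
cos φ = cos(-84.0°) = 0.105

0.105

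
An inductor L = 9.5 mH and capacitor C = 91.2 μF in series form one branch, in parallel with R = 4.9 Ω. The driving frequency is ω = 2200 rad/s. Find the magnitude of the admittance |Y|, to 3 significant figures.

X_L = ωL = 20.9 Ω
X_C = 1/(ωC) = 4.98 Ω
Branch 1: Z₁ = R = 4.90 Ω
Branch 2 (series LC): Z₂ = j(X_L − X_C) = j15.9 Ω
Parallel: Z = Z₁Z₂/(Z₁+Z₂), |Z| = 4.68 Ω, ∠Z = 17.1°
|Y| = 1/|Z| = 214 mS

214 mS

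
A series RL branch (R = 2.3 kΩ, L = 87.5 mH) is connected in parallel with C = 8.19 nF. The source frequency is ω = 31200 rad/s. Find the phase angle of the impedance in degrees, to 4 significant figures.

-12.89°

X_L = ωL = 2730 Ω
X_C = 1/(ωC) = 3913 Ω
Branch 1 (R+jX_L): Z₁ = 2300 + j2730 Ω, |Z₁| = 3570 Ω
Branch 2 (−jX_C): Z₂ = −j3913 Ω
Parallel: Z = Z₁Z₂/(Z₁+Z₂), |Z| = 5401 Ω, ∠Z = -12.89°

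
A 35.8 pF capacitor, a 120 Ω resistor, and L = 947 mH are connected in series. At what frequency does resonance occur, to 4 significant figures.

27.33 kHz

ω₀ = 1/√(LC) = 1/√(0.947 × 3.58e-11) = 171700 rad/s
f₀ = ω₀/(2π) = 27.33 kHz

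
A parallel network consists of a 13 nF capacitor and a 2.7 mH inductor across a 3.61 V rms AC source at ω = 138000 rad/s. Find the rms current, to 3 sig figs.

3.21 mA

X_L = ωL = 373 Ω
X_C = 1/(ωC) = 557 Ω
Parallel: admittances add. Y = 1/(jωL) + jωC
Y = (0 − j0.000890) S
|Y| = 0.000890 S → |Z| = 1/|Y| = 1120 Ω, ∠Z = −∠Y = 90.0°
I = V/|Z| = 3.61/1120 = 3.21 mA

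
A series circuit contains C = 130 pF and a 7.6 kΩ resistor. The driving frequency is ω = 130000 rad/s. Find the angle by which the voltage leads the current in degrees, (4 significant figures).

-82.68°

X_C = 1/(ωC) = 59170 Ω
Z = 7600 − j59170 Ω
|Z| = √(7600² + 59170²) = 59660 Ω
∠Z = arctan(-59170/7600) = -82.68°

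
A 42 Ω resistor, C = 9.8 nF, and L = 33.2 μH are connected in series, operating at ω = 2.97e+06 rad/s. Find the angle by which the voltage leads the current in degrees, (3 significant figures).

X_L = ωL = 98.6 Ω
X_C = 1/(ωC) = 34.4 Ω
Net reactance X = X_L − X_C = 64.2 Ω
Z = 42.0 + j64.2 Ω
|Z| = √(42.0² + 64.2²) = 76.8 Ω
∠Z = arctan(64.2/42.0) = 56.8°

56.8°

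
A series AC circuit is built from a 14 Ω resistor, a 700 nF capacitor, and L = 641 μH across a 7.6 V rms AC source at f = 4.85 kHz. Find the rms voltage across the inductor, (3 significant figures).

4.83 V

ω = 2πf = 30470 rad/s
X_L = ωL = 19.5 Ω
X_C = 1/(ωC) = 46.9 Ω
Net reactance X = X_L − X_C = -27.3 Ω
Z = 14.0 − j27.3 Ω
|Z| = √(14.0² + 27.3²) = 30.7 Ω
I = V/|Z| = 247 mA
V_L = I·|Z_L| = 0.247 × 19.5 = 4.83 V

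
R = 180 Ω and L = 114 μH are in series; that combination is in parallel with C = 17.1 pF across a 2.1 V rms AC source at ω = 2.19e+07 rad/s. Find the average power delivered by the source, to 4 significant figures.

X_L = ωL = 2497 Ω
X_C = 1/(ωC) = 2670 Ω
Branch 1 (R+jX_L): Z₁ = 180.0 + j2497 Ω, |Z₁| = 2503 Ω
Branch 2 (−jX_C): Z₂ = −j2670 Ω
Parallel: Z = Z₁Z₂/(Z₁+Z₂), |Z| = 26720 Ω, ∠Z = 39.86°
I = V/|Z| = 78.59 μA
P = VI cos φ = 2.1 × 7.859e-05 × cos(39.86°) = 126.7 μW

126.7 μW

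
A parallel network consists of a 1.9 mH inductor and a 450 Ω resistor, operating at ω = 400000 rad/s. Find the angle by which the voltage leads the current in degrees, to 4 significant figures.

30.63°

X_L = ωL = 760.0 Ω
Parallel: admittances add. Y = 1/R + 1/(jωL)
Y = (0.002222 − j0.001316) S
|Y| = 0.002583 S → |Z| = 1/|Y| = 387.2 Ω, ∠Z = −∠Y = 30.63°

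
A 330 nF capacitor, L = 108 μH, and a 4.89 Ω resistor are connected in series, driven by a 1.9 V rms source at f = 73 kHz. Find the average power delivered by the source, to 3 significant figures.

ω = 2πf = 458700 rad/s
X_L = ωL = 49.5 Ω
X_C = 1/(ωC) = 6.61 Ω
Net reactance X = X_L − X_C = 42.9 Ω
Z = 4.89 + j42.9 Ω
|Z| = √(4.89² + 42.9²) = 43.2 Ω
∠Z = arctan(42.9/4.89) = 83.5°
I = V/|Z| = 44.0 mA
P = VI cos φ = 1.9 × 0.0440 × cos(83.5°) = 9.46 mW

9.46 mW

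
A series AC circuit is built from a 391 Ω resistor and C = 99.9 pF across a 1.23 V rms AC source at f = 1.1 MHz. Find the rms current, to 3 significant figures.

ω = 2πf = 6.912e+06 rad/s
X_C = 1/(ωC) = 1450 Ω
Z = 391 − j1450 Ω
|Z| = √(391² + 1450²) = 1500 Ω
I = V/|Z| = 1.23/1500 = 820 μA

820 μA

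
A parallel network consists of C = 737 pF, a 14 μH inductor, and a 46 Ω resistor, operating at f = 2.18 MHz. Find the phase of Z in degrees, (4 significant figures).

-12.65°

ω = 2πf = 1.37e+07 rad/s
X_L = ωL = 191.8 Ω
X_C = 1/(ωC) = 99.06 Ω
Parallel: admittances add. Y = 1/R + 1/(jωL) + jωC
Y = (0.02174 + j0.004880) S
|Y| = 0.02228 S → |Z| = 1/|Y| = 44.88 Ω, ∠Z = −∠Y = -12.65°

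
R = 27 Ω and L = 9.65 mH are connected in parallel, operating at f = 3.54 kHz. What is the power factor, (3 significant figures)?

0.992

ω = 2πf = 22240 rad/s
X_L = ωL = 215 Ω
Parallel: admittances add. Y = 1/R + 1/(jωL)
Y = (0.0370 − j0.00466) S
|Y| = 0.0373 S → |Z| = 1/|Y| = 26.8 Ω, ∠Z = −∠Y = 7.17°
cos φ = cos(7.17°) = 0.992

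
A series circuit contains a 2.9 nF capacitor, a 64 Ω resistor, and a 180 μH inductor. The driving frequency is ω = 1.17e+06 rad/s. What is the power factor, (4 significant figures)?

0.6055

X_L = ωL = 210.6 Ω
X_C = 1/(ωC) = 294.7 Ω
Net reactance X = X_L − X_C = -84.12 Ω
Z = 64.00 − j84.12 Ω
|Z| = √(64.00² + 84.12²) = 105.7 Ω
∠Z = arctan(-84.12/64.00) = -52.74°
cos φ = cos(-52.74°) = 0.6055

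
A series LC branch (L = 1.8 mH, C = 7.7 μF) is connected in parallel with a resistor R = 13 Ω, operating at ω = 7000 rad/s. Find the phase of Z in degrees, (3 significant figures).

X_L = ωL = 12.6 Ω
X_C = 1/(ωC) = 18.6 Ω
Branch 1: Z₁ = R = 13.0 Ω
Branch 2 (series LC): Z₂ = j(X_L − X_C) = −j5.95 Ω
Parallel: Z = Z₁Z₂/(Z₁+Z₂), |Z| = 5.41 Ω, ∠Z = -65.4°

-65.4°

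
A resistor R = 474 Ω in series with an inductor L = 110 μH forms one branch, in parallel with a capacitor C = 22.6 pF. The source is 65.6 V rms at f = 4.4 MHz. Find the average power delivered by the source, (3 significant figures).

215 mW

ω = 2πf = 2.765e+07 rad/s
X_L = ωL = 3040 Ω
X_C = 1/(ωC) = 1600 Ω
Branch 1 (R+jX_L): Z₁ = 474 + j3040 Ω, |Z₁| = 3080 Ω
Branch 2 (−jX_C): Z₂ = −j1600 Ω
Parallel: Z = Z₁Z₂/(Z₁+Z₂), |Z| = 3250 Ω, ∠Z = -80.6°
I = V/|Z| = 20.2 mA
P = VI cos φ = 65.6 × 0.0202 × cos(-80.6°) = 215 mW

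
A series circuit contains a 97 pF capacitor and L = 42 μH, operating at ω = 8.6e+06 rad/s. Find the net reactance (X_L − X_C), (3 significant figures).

-838 Ω

X_L = ωL = 361 Ω
X_C = 1/(ωC) = 1200 Ω
X = 361 − 1200 = -838 Ω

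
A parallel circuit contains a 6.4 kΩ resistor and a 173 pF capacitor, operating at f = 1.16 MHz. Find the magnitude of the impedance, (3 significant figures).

787 Ω

ω = 2πf = 7.288e+06 rad/s
X_C = 1/(ωC) = 793 Ω
Parallel: admittances add. Y = 1/R + jωC
Y = (0.000156 + j0.00126) S
|Y| = 0.00127 S → |Z| = 1/|Y| = 787 Ω, ∠Z = −∠Y = -82.9°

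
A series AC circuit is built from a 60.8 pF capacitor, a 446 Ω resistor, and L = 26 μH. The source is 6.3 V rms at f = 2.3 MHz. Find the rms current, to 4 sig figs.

ω = 2πf = 1.445e+07 rad/s
X_L = ωL = 375.7 Ω
X_C = 1/(ωC) = 1138 Ω
Net reactance X = X_L − X_C = -762.4 Ω
Z = 446.0 − j762.4 Ω
|Z| = √(446.0² + 762.4²) = 883.3 Ω
I = V/|Z| = 6.3/883.3 = 7.133 mA

7.133 mA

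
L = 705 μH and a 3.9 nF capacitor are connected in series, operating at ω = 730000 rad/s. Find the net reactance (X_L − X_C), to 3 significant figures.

X_L = ωL = 515 Ω
X_C = 1/(ωC) = 351 Ω
X = 515 − 351 = 163 Ω

163 Ω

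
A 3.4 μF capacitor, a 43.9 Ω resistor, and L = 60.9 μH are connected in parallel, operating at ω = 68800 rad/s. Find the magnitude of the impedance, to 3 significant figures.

43.0 Ω

X_L = ωL = 4.19 Ω
X_C = 1/(ωC) = 4.27 Ω
Parallel: admittances add. Y = 1/R + 1/(jωL) + jωC
Y = (0.0228 − j0.00475) S
|Y| = 0.0233 S → |Z| = 1/|Y| = 43.0 Ω, ∠Z = −∠Y = 11.8°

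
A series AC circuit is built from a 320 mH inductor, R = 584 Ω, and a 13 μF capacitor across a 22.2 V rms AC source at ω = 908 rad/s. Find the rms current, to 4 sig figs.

35.85 mA

X_L = ωL = 290.6 Ω
X_C = 1/(ωC) = 84.72 Ω
Net reactance X = X_L − X_C = 205.8 Ω
Z = 584.0 + j205.8 Ω
|Z| = √(584.0² + 205.8²) = 619.2 Ω
I = V/|Z| = 22.2/619.2 = 35.85 mA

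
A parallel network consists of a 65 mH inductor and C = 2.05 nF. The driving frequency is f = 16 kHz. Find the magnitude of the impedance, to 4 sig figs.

18850 Ω

ω = 2πf = 100500 rad/s
X_L = ωL = 6535 Ω
X_C = 1/(ωC) = 4852 Ω
Parallel: admittances add. Y = 1/(jωL) + jωC
Y = (0 + j5.305e-05) S
|Y| = 5.305e-05 S → |Z| = 1/|Y| = 18850 Ω, ∠Z = −∠Y = -90.00°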